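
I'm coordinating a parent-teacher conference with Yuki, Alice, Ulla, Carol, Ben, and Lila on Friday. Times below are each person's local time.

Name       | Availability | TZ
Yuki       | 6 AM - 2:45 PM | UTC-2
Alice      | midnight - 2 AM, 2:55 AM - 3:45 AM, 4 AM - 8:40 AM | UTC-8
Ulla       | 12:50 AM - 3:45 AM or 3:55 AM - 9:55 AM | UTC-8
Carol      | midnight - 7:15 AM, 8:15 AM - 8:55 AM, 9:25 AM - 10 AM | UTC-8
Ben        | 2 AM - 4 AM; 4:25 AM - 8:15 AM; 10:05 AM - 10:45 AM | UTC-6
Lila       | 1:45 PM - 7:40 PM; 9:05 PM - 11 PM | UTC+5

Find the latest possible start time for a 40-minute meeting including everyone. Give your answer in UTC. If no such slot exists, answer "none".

Yuki in UTC: 08:00-16:45 (add 2h to convert from UTC-2).
Alice in UTC: 08:00-10:00, 10:55-11:45, 12:00-16:40 (add 8h to convert from UTC-8).
Ulla in UTC: 08:50-11:45, 11:55-17:55 (add 8h to convert from UTC-8).
Carol in UTC: 08:00-15:15, 16:15-16:55, 17:25-18:00 (add 8h to convert from UTC-8).
Ben in UTC: 08:00-10:00, 10:25-14:15, 16:05-16:45 (add 6h to convert from UTC-6).
Lila in UTC: 08:45-14:40, 16:05-18:00 (subtract 5h to convert from UTC+5).
Yuki ∩ Alice: 08:00-10:00, 10:55-11:45, 12:00-16:40.
Yuki ∩ Alice ∩ Ulla: 08:50-10:00, 10:55-11:45, 12:00-16:40.
Yuki ∩ Alice ∩ Ulla ∩ Carol: 08:50-10:00, 10:55-11:45, 12:00-15:15, 16:15-16:40.
Yuki ∩ Alice ∩ Ulla ∩ Carol ∩ Ben: 08:50-10:00, 10:55-11:45, 12:00-14:15, 16:15-16:40.
Yuki ∩ Alice ∩ Ulla ∩ Carol ∩ Ben ∩ Lila: 08:50-10:00, 10:55-11:45, 12:00-14:15, 16:15-16:40.
So the common availability across everyone is 08:50-10:00, 10:55-11:45, 12:00-14:15, 16:15-16:40.
The last common window of at least 40 minutes is 12:00-14:15; a 40-minute meeting can start as late as 13:35 and still end by 14:15.

13:35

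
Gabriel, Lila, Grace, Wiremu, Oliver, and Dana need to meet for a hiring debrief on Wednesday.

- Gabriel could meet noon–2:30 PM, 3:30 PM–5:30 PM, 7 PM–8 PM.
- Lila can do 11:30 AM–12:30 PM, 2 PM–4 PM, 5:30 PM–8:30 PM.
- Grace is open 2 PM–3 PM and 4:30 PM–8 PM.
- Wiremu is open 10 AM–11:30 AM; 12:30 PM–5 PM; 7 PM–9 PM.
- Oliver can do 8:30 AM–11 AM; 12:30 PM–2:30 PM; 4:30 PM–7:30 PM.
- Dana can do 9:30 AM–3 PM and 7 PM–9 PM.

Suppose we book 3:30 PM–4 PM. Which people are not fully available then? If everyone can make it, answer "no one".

Gabriel: free for 15:30-16:00. Lila: free for 15:30-16:00. Grace: not fully free for 15:30-16:00. Wiremu: free for 15:30-16:00. Oliver: not fully free for 15:30-16:00. Dana: not fully free for 15:30-16:00.

Dana, Grace, Oliver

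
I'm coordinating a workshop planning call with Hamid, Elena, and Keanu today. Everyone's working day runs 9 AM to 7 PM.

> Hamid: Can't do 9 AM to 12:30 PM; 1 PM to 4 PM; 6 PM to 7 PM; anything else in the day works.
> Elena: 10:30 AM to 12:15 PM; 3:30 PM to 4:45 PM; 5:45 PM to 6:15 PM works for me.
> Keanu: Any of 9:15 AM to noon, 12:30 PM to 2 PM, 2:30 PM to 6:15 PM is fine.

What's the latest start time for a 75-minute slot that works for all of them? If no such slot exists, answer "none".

none

Hamid free: 12:30-13:00, 16:00-18:00 (invert busy blocks within the working day).
Elena free: 10:30-12:15, 15:30-16:45, 17:45-18:15.
Keanu free: 09:15-12:00, 12:30-14:00, 14:30-18:15.
Hamid ∩ Elena: 16:00-16:45, 17:45-18:00.
Hamid ∩ Elena ∩ Keanu: 16:00-16:45, 17:45-18:00.
No common window is at least 75 minutes long.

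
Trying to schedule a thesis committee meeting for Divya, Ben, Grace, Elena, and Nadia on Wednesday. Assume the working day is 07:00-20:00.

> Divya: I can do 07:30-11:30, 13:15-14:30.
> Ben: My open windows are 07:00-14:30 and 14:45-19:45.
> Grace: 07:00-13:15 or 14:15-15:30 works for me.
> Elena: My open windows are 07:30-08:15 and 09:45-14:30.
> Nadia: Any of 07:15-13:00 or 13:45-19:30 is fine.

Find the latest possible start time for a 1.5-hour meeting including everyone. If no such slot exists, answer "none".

Divya ∩ Ben: 07:30-11:30, 13:15-14:30.
Divya ∩ Ben ∩ Grace: 07:30-11:30, 14:15-14:30.
Divya ∩ Ben ∩ Grace ∩ Elena: 07:30-08:15, 09:45-11:30, 14:15-14:30.
Divya ∩ Ben ∩ Grace ∩ Elena ∩ Nadia: 07:30-08:15, 09:45-11:30, 14:15-14:30.
The last common window of at least 90 minutes is 09:45-11:30; a 90-minute meeting can start as late as 10:00 and still end by 11:30.

10:00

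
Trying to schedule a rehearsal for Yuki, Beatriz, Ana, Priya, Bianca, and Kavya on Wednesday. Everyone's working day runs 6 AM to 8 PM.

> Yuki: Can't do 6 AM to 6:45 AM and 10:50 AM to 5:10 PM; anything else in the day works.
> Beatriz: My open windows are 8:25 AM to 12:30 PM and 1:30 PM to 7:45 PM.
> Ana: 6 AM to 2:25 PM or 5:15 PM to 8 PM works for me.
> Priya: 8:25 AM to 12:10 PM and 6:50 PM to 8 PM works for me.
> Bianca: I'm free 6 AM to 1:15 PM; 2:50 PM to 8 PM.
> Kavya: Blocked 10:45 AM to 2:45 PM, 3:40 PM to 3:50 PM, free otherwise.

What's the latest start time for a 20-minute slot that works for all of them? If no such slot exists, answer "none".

19:25

Yuki free: 06:45-10:50, 17:10-20:00 (invert busy blocks within the working day).
Beatriz free: 08:25-12:30, 13:30-19:45.
Ana free: 06:00-14:25, 17:15-20:00.
Priya free: 08:25-12:10, 18:50-20:00.
Bianca free: 06:00-13:15, 14:50-20:00.
Kavya free: 06:00-10:45, 14:45-15:40, 15:50-20:00 (invert busy blocks within the working day).
Yuki ∩ Beatriz: 08:25-10:50, 17:10-19:45.
Yuki ∩ Beatriz ∩ Ana: 08:25-10:50, 17:15-19:45.
Yuki ∩ Beatriz ∩ Ana ∩ Priya: 08:25-10:50, 18:50-19:45.
Yuki ∩ Beatriz ∩ Ana ∩ Priya ∩ Bianca: 08:25-10:50, 18:50-19:45.
Yuki ∩ Beatriz ∩ Ana ∩ Priya ∩ Bianca ∩ Kavya: 08:25-10:45, 18:50-19:45.
So the common availability across everyone is 08:25-10:45, 18:50-19:45.
The last common window of at least 20 minutes is 18:50-19:45; a 20-minute meeting can start as late as 19:25 and still end by 19:45.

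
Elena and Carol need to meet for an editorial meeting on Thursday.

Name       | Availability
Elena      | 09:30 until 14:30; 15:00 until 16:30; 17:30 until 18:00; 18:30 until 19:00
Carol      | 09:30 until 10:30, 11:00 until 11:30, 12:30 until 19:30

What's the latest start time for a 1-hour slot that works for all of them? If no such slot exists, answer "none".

Elena ∩ Carol: 09:30-10:30, 11:00-11:30, 12:30-14:30, 15:00-16:30, 17:30-18:00, 18:30-19:00.
So the common availability across everyone is 09:30-10:30, 11:00-11:30, 12:30-14:30, 15:00-16:30, 17:30-18:00, 18:30-19:00.
The last common window of at least 60 minutes is 15:00-16:30; a 60-minute meeting can start as late as 15:30 and still end by 16:30.

15:30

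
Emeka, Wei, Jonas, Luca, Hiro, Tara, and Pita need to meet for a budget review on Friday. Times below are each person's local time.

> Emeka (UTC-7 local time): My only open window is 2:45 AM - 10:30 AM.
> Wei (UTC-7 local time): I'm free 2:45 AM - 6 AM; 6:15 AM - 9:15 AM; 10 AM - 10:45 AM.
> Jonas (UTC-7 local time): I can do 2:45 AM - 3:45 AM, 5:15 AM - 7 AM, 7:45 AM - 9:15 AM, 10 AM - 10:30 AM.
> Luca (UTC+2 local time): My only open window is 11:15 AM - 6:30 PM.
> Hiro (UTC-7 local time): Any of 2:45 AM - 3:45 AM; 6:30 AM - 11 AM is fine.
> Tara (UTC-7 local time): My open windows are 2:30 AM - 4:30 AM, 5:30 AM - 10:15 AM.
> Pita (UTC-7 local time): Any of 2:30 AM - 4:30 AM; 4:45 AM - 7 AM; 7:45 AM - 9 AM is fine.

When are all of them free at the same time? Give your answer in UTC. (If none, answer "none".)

Emeka in UTC: 09:45-17:30 (add 7h to convert from UTC-7).
Wei in UTC: 09:45-13:00, 13:15-16:15, 17:00-17:45 (add 7h to convert from UTC-7).
Jonas in UTC: 09:45-10:45, 12:15-14:00, 14:45-16:15, 17:00-17:30 (add 7h to convert from UTC-7).
Luca in UTC: 09:15-16:30 (subtract 2h to convert from UTC+2).
Hiro in UTC: 09:45-10:45, 13:30-18:00 (add 7h to convert from UTC-7).
Tara in UTC: 09:30-11:30, 12:30-17:15 (add 7h to convert from UTC-7).
Pita in UTC: 09:30-11:30, 11:45-14:00, 14:45-16:00 (add 7h to convert from UTC-7).
Emeka ∩ Wei: 09:45-13:00, 13:15-16:15, 17:00-17:30.
Emeka ∩ Wei ∩ Jonas: 09:45-10:45, 12:15-13:00, 13:15-14:00, 14:45-16:15, 17:00-17:30.
Emeka ∩ Wei ∩ Jonas ∩ Luca: 09:45-10:45, 12:15-13:00, 13:15-14:00, 14:45-16:15.
Emeka ∩ Wei ∩ Jonas ∩ Luca ∩ Hiro: 09:45-10:45, 13:30-14:00, 14:45-16:15.
Emeka ∩ Wei ∩ Jonas ∩ Luca ∩ Hiro ∩ Tara: 09:45-10:45, 13:30-14:00, 14:45-16:15.
Emeka ∩ Wei ∩ Jonas ∩ Luca ∩ Hiro ∩ Tara ∩ Pita: 09:45-10:45, 13:30-14:00, 14:45-16:00.

09:45-10:45, 13:30-14:00, 14:45-16:00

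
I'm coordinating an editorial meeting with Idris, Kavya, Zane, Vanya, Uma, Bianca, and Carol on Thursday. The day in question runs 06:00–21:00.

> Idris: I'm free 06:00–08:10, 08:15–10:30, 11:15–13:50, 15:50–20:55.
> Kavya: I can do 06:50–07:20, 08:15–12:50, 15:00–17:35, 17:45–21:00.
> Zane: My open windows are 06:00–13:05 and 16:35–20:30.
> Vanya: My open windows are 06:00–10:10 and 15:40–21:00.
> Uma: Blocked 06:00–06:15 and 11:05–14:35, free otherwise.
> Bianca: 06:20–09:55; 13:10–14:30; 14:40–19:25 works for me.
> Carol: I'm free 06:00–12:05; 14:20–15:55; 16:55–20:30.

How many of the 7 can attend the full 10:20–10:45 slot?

4

Idris free: 06:00-08:10, 08:15-10:30, 11:15-13:50, 15:50-20:55.
Kavya free: 06:50-07:20, 08:15-12:50, 15:00-17:35, 17:45-21:00.
Zane free: 06:00-13:05, 16:35-20:30.
Vanya free: 06:00-10:10, 15:40-21:00.
Uma free: 06:15-11:05, 14:35-21:00 (invert busy blocks within the working day).
Bianca free: 06:20-09:55, 13:10-14:30, 14:40-19:25.
Carol free: 06:00-12:05, 14:20-15:55, 16:55-20:30.
Kavya, Zane, Uma, and Carol can make the full 10:20-10:45 slot — that's 4.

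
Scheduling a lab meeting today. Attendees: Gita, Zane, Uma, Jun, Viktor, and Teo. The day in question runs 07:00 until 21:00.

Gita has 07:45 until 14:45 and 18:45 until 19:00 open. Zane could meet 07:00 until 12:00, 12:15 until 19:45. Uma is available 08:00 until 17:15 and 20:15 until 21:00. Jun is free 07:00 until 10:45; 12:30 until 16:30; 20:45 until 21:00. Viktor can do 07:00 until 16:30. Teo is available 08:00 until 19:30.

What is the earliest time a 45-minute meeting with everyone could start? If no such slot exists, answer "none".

08:00

Gita ∩ Zane: 07:45-12:00, 12:15-14:45, 18:45-19:00.
Gita ∩ Zane ∩ Uma: 08:00-12:00, 12:15-14:45.
Gita ∩ Zane ∩ Uma ∩ Jun: 08:00-10:45, 12:30-14:45.
Gita ∩ Zane ∩ Uma ∩ Jun ∩ Viktor: 08:00-10:45, 12:30-14:45.
Gita ∩ Zane ∩ Uma ∩ Jun ∩ Viktor ∩ Teo: 08:00-10:45, 12:30-14:45.
So the common availability across everyone is 08:00-10:45, 12:30-14:45.
The first common window of at least 45 minutes is 08:00-10:45, so the earliest start is 08:00.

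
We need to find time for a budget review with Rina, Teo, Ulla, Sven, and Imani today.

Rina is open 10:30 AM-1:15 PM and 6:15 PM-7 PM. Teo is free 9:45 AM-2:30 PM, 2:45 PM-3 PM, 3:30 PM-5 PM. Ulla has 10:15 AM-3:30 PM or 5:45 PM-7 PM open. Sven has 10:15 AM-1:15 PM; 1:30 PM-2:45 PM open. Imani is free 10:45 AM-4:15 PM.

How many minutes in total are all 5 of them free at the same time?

150

Rina ∩ Teo: 10:30-13:15.
Rina ∩ Teo ∩ Ulla: 10:30-13:15.
Rina ∩ Teo ∩ Ulla ∩ Sven: 10:30-13:15.
Rina ∩ Teo ∩ Ulla ∩ Sven ∩ Imani: 10:45-13:15.
That's a single block of 150 minutes.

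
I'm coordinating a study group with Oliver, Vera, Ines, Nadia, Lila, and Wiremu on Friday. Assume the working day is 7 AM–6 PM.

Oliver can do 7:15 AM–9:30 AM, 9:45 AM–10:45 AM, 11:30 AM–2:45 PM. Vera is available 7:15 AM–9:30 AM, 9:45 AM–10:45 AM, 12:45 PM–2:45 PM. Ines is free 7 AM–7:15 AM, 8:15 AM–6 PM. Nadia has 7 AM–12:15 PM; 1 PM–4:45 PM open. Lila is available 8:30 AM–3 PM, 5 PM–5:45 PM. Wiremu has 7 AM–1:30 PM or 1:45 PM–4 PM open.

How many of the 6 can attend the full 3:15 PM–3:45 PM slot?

Ines, Nadia, and Wiremu can make the full 15:15-15:45 slot — that's 3.

3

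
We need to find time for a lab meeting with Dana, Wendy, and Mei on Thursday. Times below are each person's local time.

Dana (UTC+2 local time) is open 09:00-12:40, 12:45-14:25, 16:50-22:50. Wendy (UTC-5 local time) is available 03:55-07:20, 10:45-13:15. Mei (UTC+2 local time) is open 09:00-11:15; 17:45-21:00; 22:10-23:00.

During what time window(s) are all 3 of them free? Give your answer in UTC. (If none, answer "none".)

08:55-09:15, 15:45-18:15

Dana in UTC: 07:00-10:40, 10:45-12:25, 14:50-20:50 (subtract 2h to convert from UTC+2).
Wendy in UTC: 08:55-12:20, 15:45-18:15 (add 5h to convert from UTC-5).
Mei in UTC: 07:00-09:15, 15:45-19:00, 20:10-21:00 (subtract 2h to convert from UTC+2).
Dana ∩ Wendy: 08:55-10:40, 10:45-12:20, 15:45-18:15.
Dana ∩ Wendy ∩ Mei: 08:55-09:15, 15:45-18:15.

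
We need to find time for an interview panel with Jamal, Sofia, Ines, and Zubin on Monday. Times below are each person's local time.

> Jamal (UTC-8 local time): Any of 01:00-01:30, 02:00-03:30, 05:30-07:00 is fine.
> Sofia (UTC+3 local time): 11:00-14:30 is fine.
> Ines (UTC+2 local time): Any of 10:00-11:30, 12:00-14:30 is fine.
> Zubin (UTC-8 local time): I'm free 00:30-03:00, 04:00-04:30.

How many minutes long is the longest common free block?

60

Jamal in UTC: 09:00-09:30, 10:00-11:30, 13:30-15:00 (add 8h to convert from UTC-8).
Sofia in UTC: 08:00-11:30 (subtract 3h to convert from UTC+3).
Ines in UTC: 08:00-09:30, 10:00-12:30 (subtract 2h to convert from UTC+2).
Zubin in UTC: 08:30-11:00, 12:00-12:30 (add 8h to convert from UTC-8).
Jamal ∩ Sofia: 09:00-09:30, 10:00-11:30.
Jamal ∩ Sofia ∩ Ines: 09:00-09:30, 10:00-11:30.
Jamal ∩ Sofia ∩ Ines ∩ Zubin: 09:00-09:30, 10:00-11:00.
The longest is 10:00-11:00 at 60 minutes.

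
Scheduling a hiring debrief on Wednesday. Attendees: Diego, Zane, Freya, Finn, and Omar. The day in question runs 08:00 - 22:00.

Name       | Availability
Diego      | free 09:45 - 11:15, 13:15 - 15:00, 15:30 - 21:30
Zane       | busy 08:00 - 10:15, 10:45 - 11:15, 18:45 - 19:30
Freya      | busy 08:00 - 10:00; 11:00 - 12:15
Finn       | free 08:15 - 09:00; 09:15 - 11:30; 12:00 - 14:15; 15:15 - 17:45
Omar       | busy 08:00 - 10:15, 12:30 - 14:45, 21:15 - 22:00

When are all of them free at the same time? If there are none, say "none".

10:15-10:45, 15:30-17:45

Diego free: 09:45-11:15, 13:15-15:00, 15:30-21:30.
Zane free: 10:15-10:45, 11:15-18:45, 19:30-22:00 (invert busy blocks within the working day).
Freya free: 10:00-11:00, 12:15-22:00 (invert busy blocks within the working day).
Finn free: 08:15-09:00, 09:15-11:30, 12:00-14:15, 15:15-17:45.
Omar free: 10:15-12:30, 14:45-21:15 (invert busy blocks within the working day).
Diego ∩ Zane: 10:15-10:45, 13:15-15:00, 15:30-18:45, 19:30-21:30.
Diego ∩ Zane ∩ Freya: 10:15-10:45, 13:15-15:00, 15:30-18:45, 19:30-21:30.
Diego ∩ Zane ∩ Freya ∩ Finn: 10:15-10:45, 13:15-14:15, 15:30-17:45.
Diego ∩ Zane ∩ Freya ∩ Finn ∩ Omar: 10:15-10:45, 15:30-17:45.
So the common availability across everyone is 10:15-10:45, 15:30-17:45.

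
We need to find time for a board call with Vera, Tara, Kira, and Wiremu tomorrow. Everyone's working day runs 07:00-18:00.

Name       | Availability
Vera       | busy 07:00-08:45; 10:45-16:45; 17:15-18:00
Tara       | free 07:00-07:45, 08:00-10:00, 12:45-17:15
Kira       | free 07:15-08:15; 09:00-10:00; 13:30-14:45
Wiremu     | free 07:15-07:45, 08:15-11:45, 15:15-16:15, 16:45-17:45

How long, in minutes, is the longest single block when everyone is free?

Vera free: 08:45-10:45, 16:45-17:15 (invert busy blocks within the working day).
Tara free: 07:00-07:45, 08:00-10:00, 12:45-17:15.
Kira free: 07:15-08:15, 09:00-10:00, 13:30-14:45.
Wiremu free: 07:15-07:45, 08:15-11:45, 15:15-16:15, 16:45-17:45.
Vera ∩ Tara: 08:45-10:00, 16:45-17:15.
Vera ∩ Tara ∩ Kira: 09:00-10:00.
Vera ∩ Tara ∩ Kira ∩ Wiremu: 09:00-10:00.
The longest is 09:00-10:00 at 60 minutes.

60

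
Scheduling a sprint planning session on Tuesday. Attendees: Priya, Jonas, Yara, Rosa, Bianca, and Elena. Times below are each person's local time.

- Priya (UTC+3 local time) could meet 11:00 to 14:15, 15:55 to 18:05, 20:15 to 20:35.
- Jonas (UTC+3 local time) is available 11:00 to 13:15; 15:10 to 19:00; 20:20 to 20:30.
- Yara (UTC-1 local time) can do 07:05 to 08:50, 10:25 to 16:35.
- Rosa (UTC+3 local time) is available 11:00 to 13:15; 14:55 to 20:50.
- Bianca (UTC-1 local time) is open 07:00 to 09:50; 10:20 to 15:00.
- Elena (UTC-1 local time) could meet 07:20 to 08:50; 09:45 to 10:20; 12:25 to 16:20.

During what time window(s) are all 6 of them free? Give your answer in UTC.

08:20-09:50, 13:25-15:05

Priya in UTC: 08:00-11:15, 12:55-15:05, 17:15-17:35 (subtract 3h to convert from UTC+3).
Jonas in UTC: 08:00-10:15, 12:10-16:00, 17:20-17:30 (subtract 3h to convert from UTC+3).
Yara in UTC: 08:05-09:50, 11:25-17:35 (add 1h to convert from UTC-1).
Rosa in UTC: 08:00-10:15, 11:55-17:50 (subtract 3h to convert from UTC+3).
Bianca in UTC: 08:00-10:50, 11:20-16:00 (add 1h to convert from UTC-1).
Elena in UTC: 08:20-09:50, 10:45-11:20, 13:25-17:20 (add 1h to convert from UTC-1).
Priya ∩ Jonas: 08:00-10:15, 12:55-15:05, 17:20-17:30.
Priya ∩ Jonas ∩ Yara: 08:05-09:50, 12:55-15:05, 17:20-17:30.
Priya ∩ Jonas ∩ Yara ∩ Rosa: 08:05-09:50, 12:55-15:05, 17:20-17:30.
Priya ∩ Jonas ∩ Yara ∩ Rosa ∩ Bianca: 08:05-09:50, 12:55-15:05.
Priya ∩ Jonas ∩ Yara ∩ Rosa ∩ Bianca ∩ Elena: 08:20-09:50, 13:25-15:05.
Those are the intersection windows.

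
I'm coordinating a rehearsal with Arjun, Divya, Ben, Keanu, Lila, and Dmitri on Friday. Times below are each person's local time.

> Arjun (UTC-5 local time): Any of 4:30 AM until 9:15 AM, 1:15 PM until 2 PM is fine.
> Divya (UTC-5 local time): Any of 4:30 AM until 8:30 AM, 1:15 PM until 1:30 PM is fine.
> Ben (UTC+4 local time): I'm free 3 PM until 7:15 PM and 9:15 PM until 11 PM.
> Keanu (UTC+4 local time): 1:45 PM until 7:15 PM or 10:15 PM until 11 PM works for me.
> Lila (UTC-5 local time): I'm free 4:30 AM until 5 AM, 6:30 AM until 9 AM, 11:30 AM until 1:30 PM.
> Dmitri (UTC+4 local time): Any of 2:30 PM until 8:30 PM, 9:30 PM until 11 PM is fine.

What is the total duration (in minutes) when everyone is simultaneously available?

135

Arjun in UTC: 09:30-14:15, 18:15-19:00 (add 5h to convert from UTC-5).
Divya in UTC: 09:30-13:30, 18:15-18:30 (add 5h to convert from UTC-5).
Ben in UTC: 11:00-15:15, 17:15-19:00 (subtract 4h to convert from UTC+4).
Keanu in UTC: 09:45-15:15, 18:15-19:00 (subtract 4h to convert from UTC+4).
Lila in UTC: 09:30-10:00, 11:30-14:00, 16:30-18:30 (add 5h to convert from UTC-5).
Dmitri in UTC: 10:30-16:30, 17:30-19:00 (subtract 4h to convert from UTC+4).
Arjun ∩ Divya: 09:30-13:30, 18:15-18:30.
Arjun ∩ Divya ∩ Ben: 11:00-13:30, 18:15-18:30.
Arjun ∩ Divya ∩ Ben ∩ Keanu: 11:00-13:30, 18:15-18:30.
Arjun ∩ Divya ∩ Ben ∩ Keanu ∩ Lila: 11:30-13:30, 18:15-18:30.
Arjun ∩ Divya ∩ Ben ∩ Keanu ∩ Lila ∩ Dmitri: 11:30-13:30, 18:15-18:30.
Summing the common windows: 120 + 15 = 135 minutes.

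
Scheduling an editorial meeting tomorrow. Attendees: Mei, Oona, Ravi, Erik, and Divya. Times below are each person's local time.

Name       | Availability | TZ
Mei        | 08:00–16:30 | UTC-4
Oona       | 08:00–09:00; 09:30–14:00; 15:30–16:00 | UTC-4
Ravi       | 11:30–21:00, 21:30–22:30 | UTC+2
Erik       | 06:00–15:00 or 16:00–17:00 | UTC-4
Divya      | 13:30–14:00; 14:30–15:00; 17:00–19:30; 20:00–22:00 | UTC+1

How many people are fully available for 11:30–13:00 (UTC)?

2

Mei in UTC: 12:00-20:30 (add 4h to convert from UTC-4).
Oona in UTC: 12:00-13:00, 13:30-18:00, 19:30-20:00 (add 4h to convert from UTC-4).
Ravi in UTC: 09:30-19:00, 19:30-20:30 (subtract 2h to convert from UTC+2).
Erik in UTC: 10:00-19:00, 20:00-21:00 (add 4h to convert from UTC-4).
Divya in UTC: 12:30-13:00, 13:30-14:00, 16:00-18:30, 19:00-21:00 (subtract 1h to convert from UTC+1).
Ravi and Erik can make the full 11:30-13:00 slot — that's 2.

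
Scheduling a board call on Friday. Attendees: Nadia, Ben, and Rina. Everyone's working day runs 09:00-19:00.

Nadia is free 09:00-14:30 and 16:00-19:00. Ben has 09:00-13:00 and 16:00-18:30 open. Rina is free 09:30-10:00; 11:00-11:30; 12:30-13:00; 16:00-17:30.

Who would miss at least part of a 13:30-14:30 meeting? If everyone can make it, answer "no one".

Ben, Rina

Nadia: free for 13:30-14:30. Ben: not fully free for 13:30-14:30. Rina: not fully free for 13:30-14:30.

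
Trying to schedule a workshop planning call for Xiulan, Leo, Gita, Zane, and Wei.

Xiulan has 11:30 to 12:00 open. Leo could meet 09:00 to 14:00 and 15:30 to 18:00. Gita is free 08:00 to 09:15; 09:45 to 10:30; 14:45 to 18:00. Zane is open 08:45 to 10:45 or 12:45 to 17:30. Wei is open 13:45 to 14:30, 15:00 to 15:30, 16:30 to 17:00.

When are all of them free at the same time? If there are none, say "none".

none

Xiulan ∩ Leo: 11:30-12:00.
Xiulan ∩ Leo ∩ Gita: ∅.
Xiulan ∩ Leo ∩ Gita ∩ Zane: ∅.
Xiulan ∩ Leo ∩ Gita ∩ Zane ∩ Wei: ∅.
There is no time when everyone is free.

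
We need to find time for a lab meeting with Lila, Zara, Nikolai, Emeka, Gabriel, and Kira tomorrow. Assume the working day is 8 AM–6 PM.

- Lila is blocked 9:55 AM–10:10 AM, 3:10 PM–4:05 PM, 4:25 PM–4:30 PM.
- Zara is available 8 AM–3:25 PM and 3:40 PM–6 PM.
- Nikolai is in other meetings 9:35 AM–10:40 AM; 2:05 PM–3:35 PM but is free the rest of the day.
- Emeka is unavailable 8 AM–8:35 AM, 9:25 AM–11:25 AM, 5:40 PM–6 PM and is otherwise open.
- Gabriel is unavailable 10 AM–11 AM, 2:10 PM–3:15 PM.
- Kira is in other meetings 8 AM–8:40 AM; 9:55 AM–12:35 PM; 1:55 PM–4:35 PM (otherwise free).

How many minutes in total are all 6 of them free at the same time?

Lila free: 08:00-09:55, 10:10-15:10, 16:05-16:25, 16:30-18:00 (invert busy blocks within the working day).
Zara free: 08:00-15:25, 15:40-18:00.
Nikolai free: 08:00-09:35, 10:40-14:05, 15:35-18:00 (invert busy blocks within the working day).
Emeka free: 08:35-09:25, 11:25-17:40 (invert busy blocks within the working day).
Gabriel free: 08:00-10:00, 11:00-14:10, 15:15-18:00 (invert busy blocks within the working day).
Kira free: 08:40-09:55, 12:35-13:55, 16:35-18:00 (invert busy blocks within the working day).
Lila ∩ Zara: 08:00-09:55, 10:10-15:10, 16:05-16:25, 16:30-18:00.
Lila ∩ Zara ∩ Nikolai: 08:00-09:35, 10:40-14:05, 16:05-16:25, 16:30-18:00.
Lila ∩ Zara ∩ Nikolai ∩ Emeka: 08:35-09:25, 11:25-14:05, 16:05-16:25, 16:30-17:40.
Lila ∩ Zara ∩ Nikolai ∩ Emeka ∩ Gabriel: 08:35-09:25, 11:25-14:05, 16:05-16:25, 16:30-17:40.
Lila ∩ Zara ∩ Nikolai ∩ Emeka ∩ Gabriel ∩ Kira: 08:40-09:25, 12:35-13:55, 16:35-17:40.
Summing the common windows: 45 + 80 + 65 = 190 minutes.

190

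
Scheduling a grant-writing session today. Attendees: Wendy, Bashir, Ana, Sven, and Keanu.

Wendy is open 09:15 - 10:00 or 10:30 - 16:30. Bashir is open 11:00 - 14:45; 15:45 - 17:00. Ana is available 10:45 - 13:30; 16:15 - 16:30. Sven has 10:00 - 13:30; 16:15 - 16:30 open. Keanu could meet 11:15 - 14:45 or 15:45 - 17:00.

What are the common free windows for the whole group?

11:15-13:30, 16:15-16:30

Wendy ∩ Bashir: 11:00-14:45, 15:45-16:30.
Wendy ∩ Bashir ∩ Ana: 11:00-13:30, 16:15-16:30.
Wendy ∩ Bashir ∩ Ana ∩ Sven: 11:00-13:30, 16:15-16:30.
Wendy ∩ Bashir ∩ Ana ∩ Sven ∩ Keanu: 11:15-13:30, 16:15-16:30.
So the common availability across everyone is 11:15-13:30, 16:15-16:30.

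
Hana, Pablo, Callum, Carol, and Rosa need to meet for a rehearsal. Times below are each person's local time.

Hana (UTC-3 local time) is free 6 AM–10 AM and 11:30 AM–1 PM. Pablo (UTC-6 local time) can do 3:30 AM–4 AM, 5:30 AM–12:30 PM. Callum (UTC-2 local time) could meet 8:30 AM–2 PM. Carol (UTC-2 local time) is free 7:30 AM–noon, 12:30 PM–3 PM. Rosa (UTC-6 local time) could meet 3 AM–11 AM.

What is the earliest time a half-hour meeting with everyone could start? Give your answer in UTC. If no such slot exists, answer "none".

11:30

Hana in UTC: 09:00-13:00, 14:30-16:00 (add 3h to convert from UTC-3).
Pablo in UTC: 09:30-10:00, 11:30-18:30 (add 6h to convert from UTC-6).
Callum in UTC: 10:30-16:00 (add 2h to convert from UTC-2).
Carol in UTC: 09:30-14:00, 14:30-17:00 (add 2h to convert from UTC-2).
Rosa in UTC: 09:00-17:00 (add 6h to convert from UTC-6).
Hana ∩ Pablo: 09:30-10:00, 11:30-13:00, 14:30-16:00.
Hana ∩ Pablo ∩ Callum: 11:30-13:00, 14:30-16:00.
Hana ∩ Pablo ∩ Callum ∩ Carol: 11:30-13:00, 14:30-16:00.
Hana ∩ Pablo ∩ Callum ∩ Carol ∩ Rosa: 11:30-13:00, 14:30-16:00.
The first common window of at least 30 minutes is 11:30-13:00, so the earliest start is 11:30.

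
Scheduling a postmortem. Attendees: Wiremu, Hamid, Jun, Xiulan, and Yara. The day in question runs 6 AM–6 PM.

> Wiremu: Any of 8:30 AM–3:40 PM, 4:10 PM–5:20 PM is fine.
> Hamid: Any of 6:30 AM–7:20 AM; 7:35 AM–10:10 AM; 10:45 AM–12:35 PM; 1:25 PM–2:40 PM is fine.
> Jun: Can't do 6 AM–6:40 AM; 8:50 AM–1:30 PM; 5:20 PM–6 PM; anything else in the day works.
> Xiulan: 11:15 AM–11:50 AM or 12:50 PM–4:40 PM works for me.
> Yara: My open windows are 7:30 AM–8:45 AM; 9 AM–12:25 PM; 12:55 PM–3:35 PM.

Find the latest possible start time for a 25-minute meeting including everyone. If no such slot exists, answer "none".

14:15

Wiremu free: 08:30-15:40, 16:10-17:20.
Hamid free: 06:30-07:20, 07:35-10:10, 10:45-12:35, 13:25-14:40.
Jun free: 06:40-08:50, 13:30-17:20 (invert busy blocks within the working day).
Xiulan free: 11:15-11:50, 12:50-16:40.
Yara free: 07:30-08:45, 09:00-12:25, 12:55-15:35.
Wiremu ∩ Hamid: 08:30-10:10, 10:45-12:35, 13:25-14:40.
Wiremu ∩ Hamid ∩ Jun: 08:30-08:50, 13:30-14:40.
Wiremu ∩ Hamid ∩ Jun ∩ Xiulan: 13:30-14:40.
Wiremu ∩ Hamid ∩ Jun ∩ Xiulan ∩ Yara: 13:30-14:40.
The last common window of at least 25 minutes is 13:30-14:40; a 25-minute meeting can start as late as 14:15 and still end by 14:40.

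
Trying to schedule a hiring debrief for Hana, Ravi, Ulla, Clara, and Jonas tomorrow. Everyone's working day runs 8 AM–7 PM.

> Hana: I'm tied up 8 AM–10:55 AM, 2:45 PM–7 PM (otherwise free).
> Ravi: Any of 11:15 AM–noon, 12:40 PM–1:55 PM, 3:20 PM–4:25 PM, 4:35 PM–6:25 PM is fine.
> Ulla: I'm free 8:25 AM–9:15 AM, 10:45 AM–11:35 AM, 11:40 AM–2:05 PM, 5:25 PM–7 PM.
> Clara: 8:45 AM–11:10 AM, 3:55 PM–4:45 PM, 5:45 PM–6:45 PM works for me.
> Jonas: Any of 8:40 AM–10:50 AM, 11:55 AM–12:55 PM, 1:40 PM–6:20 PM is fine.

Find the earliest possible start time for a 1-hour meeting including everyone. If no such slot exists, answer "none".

none

Hana free: 10:55-14:45 (invert busy blocks within the working day).
Ravi free: 11:15-12:00, 12:40-13:55, 15:20-16:25, 16:35-18:25.
Ulla free: 08:25-09:15, 10:45-11:35, 11:40-14:05, 17:25-19:00.
Clara free: 08:45-11:10, 15:55-16:45, 17:45-18:45.
Jonas free: 08:40-10:50, 11:55-12:55, 13:40-18:20.
Hana ∩ Ravi: 11:15-12:00, 12:40-13:55.
Hana ∩ Ravi ∩ Ulla: 11:15-11:35, 11:40-12:00, 12:40-13:55.
Hana ∩ Ravi ∩ Ulla ∩ Clara: ∅.
Hana ∩ Ravi ∩ Ulla ∩ Clara ∩ Jonas: ∅.
There is no time when everyone is free.
No common window is at least 60 minutes long.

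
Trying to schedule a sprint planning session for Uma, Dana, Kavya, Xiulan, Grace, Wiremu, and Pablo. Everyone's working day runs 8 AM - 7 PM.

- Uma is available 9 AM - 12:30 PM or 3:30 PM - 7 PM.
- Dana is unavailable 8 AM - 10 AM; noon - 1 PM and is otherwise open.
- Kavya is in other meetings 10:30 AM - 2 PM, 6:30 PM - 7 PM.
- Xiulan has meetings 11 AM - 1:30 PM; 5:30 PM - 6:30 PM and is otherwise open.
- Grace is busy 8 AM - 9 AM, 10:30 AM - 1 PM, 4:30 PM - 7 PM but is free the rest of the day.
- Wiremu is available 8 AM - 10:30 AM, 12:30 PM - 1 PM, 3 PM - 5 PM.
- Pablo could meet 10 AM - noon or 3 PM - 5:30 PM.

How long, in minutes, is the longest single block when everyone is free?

Uma free: 09:00-12:30, 15:30-19:00.
Dana free: 10:00-12:00, 13:00-19:00 (invert busy blocks within the working day).
Kavya free: 08:00-10:30, 14:00-18:30 (invert busy blocks within the working day).
Xiulan free: 08:00-11:00, 13:30-17:30, 18:30-19:00 (invert busy blocks within the working day).
Grace free: 09:00-10:30, 13:00-16:30 (invert busy blocks within the working day).
Wiremu free: 08:00-10:30, 12:30-13:00, 15:00-17:00.
Pablo free: 10:00-12:00, 15:00-17:30.
Uma ∩ Dana: 10:00-12:00, 15:30-19:00.
Uma ∩ Dana ∩ Kavya: 10:00-10:30, 15:30-18:30.
Uma ∩ Dana ∩ Kavya ∩ Xiulan: 10:00-10:30, 15:30-17:30.
Uma ∩ Dana ∩ Kavya ∩ Xiulan ∩ Grace: 10:00-10:30, 15:30-16:30.
Uma ∩ Dana ∩ Kavya ∩ Xiulan ∩ Grace ∩ Wiremu: 10:00-10:30, 15:30-16:30.
Uma ∩ Dana ∩ Kavya ∩ Xiulan ∩ Grace ∩ Wiremu ∩ Pablo: 10:00-10:30, 15:30-16:30.
Those are the intersection windows.
The longest is 15:30-16:30 at 60 minutes.

60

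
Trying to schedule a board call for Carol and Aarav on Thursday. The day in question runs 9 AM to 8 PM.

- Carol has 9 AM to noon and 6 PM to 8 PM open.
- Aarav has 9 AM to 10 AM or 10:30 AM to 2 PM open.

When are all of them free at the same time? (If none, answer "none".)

09:00-10:00, 10:30-12:00

Carol ∩ Aarav: 09:00-10:00, 10:30-12:00.
So the common availability across everyone is 09:00-10:00, 10:30-12:00.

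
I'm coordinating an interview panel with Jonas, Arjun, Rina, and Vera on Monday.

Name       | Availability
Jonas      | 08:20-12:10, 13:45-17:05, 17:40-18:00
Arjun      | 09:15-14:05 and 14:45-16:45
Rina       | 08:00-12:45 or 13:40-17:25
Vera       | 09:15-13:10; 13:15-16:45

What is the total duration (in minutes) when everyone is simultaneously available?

315

Jonas ∩ Arjun: 09:15-12:10, 13:45-14:05, 14:45-16:45.
Jonas ∩ Arjun ∩ Rina: 09:15-12:10, 13:45-14:05, 14:45-16:45.
Jonas ∩ Arjun ∩ Rina ∩ Vera: 09:15-12:10, 13:45-14:05, 14:45-16:45.
Summing the common windows: 175 + 20 + 120 = 315 minutes.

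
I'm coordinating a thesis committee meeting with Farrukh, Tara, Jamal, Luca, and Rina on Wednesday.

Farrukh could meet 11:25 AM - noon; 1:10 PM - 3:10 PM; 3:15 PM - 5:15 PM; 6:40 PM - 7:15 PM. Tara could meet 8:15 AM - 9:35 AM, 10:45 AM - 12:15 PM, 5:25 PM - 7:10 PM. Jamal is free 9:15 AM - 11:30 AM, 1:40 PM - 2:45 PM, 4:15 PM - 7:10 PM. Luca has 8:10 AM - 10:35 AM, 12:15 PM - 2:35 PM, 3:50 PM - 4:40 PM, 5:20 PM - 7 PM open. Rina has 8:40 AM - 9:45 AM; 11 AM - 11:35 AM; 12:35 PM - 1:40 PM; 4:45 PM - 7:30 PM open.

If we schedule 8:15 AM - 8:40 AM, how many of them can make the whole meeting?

Tara and Luca can make the full 08:15-08:40 slot — that's 2.

2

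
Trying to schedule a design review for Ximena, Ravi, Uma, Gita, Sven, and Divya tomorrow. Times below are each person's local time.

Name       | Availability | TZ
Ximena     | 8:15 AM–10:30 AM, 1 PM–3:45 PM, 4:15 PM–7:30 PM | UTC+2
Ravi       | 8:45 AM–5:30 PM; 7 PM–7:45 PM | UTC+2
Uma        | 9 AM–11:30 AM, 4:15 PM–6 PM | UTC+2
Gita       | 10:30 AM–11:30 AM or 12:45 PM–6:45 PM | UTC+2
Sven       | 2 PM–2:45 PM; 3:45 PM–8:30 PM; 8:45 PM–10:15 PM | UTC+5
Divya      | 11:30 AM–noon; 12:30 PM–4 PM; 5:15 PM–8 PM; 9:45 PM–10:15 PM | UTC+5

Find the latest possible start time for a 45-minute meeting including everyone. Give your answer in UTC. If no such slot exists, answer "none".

14:15

Ximena in UTC: 06:15-08:30, 11:00-13:45, 14:15-17:30 (subtract 2h to convert from UTC+2).
Ravi in UTC: 06:45-15:30, 17:00-17:45 (subtract 2h to convert from UTC+2).
Uma in UTC: 07:00-09:30, 14:15-16:00 (subtract 2h to convert from UTC+2).
Gita in UTC: 08:30-09:30, 10:45-16:45 (subtract 2h to convert from UTC+2).
Sven in UTC: 09:00-09:45, 10:45-15:30, 15:45-17:15 (subtract 5h to convert from UTC+5).
Divya in UTC: 06:30-07:00, 07:30-11:00, 12:15-15:00, 16:45-17:15 (subtract 5h to convert from UTC+5).
Ximena ∩ Ravi: 06:45-08:30, 11:00-13:45, 14:15-15:30, 17:00-17:30.
Ximena ∩ Ravi ∩ Uma: 07:00-08:30, 14:15-15:30.
Ximena ∩ Ravi ∩ Uma ∩ Gita: 14:15-15:30.
Ximena ∩ Ravi ∩ Uma ∩ Gita ∩ Sven: 14:15-15:30.
Ximena ∩ Ravi ∩ Uma ∩ Gita ∩ Sven ∩ Divya: 14:15-15:00.
The last common window of at least 45 minutes is 14:15-15:00; a 45-minute meeting can start as late as 14:15 and still end by 15:00.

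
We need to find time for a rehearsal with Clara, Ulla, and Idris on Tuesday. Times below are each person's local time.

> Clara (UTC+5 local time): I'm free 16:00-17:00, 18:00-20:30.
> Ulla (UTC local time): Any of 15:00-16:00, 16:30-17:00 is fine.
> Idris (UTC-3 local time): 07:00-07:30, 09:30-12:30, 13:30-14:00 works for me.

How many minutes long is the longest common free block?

Clara in UTC: 11:00-12:00, 13:00-15:30 (subtract 5h to convert from UTC+5).
Ulla in UTC: 15:00-16:00, 16:30-17:00.
Idris in UTC: 10:00-10:30, 12:30-15:30, 16:30-17:00 (add 3h to convert from UTC-3).
Clara ∩ Ulla: 15:00-15:30.
Clara ∩ Ulla ∩ Idris: 15:00-15:30.
The longest is 15:00-15:30 at 30 minutes.

30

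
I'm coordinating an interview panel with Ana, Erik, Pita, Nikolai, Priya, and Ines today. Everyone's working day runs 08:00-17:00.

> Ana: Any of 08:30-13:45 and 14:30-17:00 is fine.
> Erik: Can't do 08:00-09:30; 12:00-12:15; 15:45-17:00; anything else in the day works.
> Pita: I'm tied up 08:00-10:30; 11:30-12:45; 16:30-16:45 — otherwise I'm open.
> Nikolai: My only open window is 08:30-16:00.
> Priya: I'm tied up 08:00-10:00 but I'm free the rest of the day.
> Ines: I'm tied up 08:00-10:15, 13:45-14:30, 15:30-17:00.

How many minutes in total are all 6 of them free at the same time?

Ana free: 08:30-13:45, 14:30-17:00.
Erik free: 09:30-12:00, 12:15-15:45 (invert busy blocks within the working day).
Pita free: 10:30-11:30, 12:45-16:30, 16:45-17:00 (invert busy blocks within the working day).
Nikolai free: 08:30-16:00.
Priya free: 10:00-17:00 (invert busy blocks within the working day).
Ines free: 10:15-13:45, 14:30-15:30 (invert busy blocks within the working day).
Ana ∩ Erik: 09:30-12:00, 12:15-13:45, 14:30-15:45.
Ana ∩ Erik ∩ Pita: 10:30-11:30, 12:45-13:45, 14:30-15:45.
Ana ∩ Erik ∩ Pita ∩ Nikolai: 10:30-11:30, 12:45-13:45, 14:30-15:45.
Ana ∩ Erik ∩ Pita ∩ Nikolai ∩ Priya: 10:30-11:30, 12:45-13:45, 14:30-15:45.
Ana ∩ Erik ∩ Pita ∩ Nikolai ∩ Priya ∩ Ines: 10:30-11:30, 12:45-13:45, 14:30-15:30.
Summing the common windows: 60 + 60 + 60 = 180 minutes.

180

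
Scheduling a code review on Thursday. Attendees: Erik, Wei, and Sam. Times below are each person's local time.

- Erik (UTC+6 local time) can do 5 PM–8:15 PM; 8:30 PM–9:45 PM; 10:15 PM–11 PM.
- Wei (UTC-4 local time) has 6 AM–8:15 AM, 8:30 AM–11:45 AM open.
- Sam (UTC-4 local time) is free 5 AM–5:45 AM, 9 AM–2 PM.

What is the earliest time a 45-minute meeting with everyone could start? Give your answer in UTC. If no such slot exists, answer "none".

Erik in UTC: 11:00-14:15, 14:30-15:45, 16:15-17:00 (subtract 6h to convert from UTC+6).
Wei in UTC: 10:00-12:15, 12:30-15:45 (add 4h to convert from UTC-4).
Sam in UTC: 09:00-09:45, 13:00-18:00 (add 4h to convert from UTC-4).
Erik ∩ Wei: 11:00-12:15, 12:30-14:15, 14:30-15:45.
Erik ∩ Wei ∩ Sam: 13:00-14:15, 14:30-15:45.
The first common window of at least 45 minutes is 13:00-14:15, so the earliest start is 13:00.

13:00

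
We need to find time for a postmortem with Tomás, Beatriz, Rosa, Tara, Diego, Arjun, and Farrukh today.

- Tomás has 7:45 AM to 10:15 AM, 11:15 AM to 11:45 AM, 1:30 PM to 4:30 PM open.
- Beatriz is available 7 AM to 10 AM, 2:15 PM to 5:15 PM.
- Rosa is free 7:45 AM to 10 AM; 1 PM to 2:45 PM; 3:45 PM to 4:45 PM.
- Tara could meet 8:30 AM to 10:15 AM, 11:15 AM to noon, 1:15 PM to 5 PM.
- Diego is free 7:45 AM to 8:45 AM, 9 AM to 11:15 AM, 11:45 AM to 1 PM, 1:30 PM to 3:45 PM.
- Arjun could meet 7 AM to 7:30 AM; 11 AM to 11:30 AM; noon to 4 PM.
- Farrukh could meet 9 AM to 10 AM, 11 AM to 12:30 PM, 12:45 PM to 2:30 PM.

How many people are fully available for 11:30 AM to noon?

Tara and Farrukh can make the full 11:30-12:00 slot — that's 2.

2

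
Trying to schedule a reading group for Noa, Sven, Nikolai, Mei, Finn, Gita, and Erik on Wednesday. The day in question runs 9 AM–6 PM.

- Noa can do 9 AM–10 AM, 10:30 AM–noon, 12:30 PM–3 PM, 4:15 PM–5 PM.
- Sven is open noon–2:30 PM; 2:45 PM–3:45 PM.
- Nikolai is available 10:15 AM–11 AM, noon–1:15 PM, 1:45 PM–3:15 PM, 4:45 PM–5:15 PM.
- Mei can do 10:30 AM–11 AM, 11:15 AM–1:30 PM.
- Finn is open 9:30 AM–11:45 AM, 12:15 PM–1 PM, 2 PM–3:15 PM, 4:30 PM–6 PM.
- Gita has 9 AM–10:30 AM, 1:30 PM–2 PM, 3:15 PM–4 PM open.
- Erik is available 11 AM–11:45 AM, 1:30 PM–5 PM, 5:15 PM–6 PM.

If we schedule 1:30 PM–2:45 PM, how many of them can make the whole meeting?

Noa and Erik can make the full 13:30-14:45 slot — that's 2.

2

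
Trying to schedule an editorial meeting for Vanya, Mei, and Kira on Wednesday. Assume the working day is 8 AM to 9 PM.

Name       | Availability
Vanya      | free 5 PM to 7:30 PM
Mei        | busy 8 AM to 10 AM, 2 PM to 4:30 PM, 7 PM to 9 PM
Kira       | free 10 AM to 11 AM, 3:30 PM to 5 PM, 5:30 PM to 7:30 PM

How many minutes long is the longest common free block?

90

Vanya free: 17:00-19:30.
Mei free: 10:00-14:00, 16:30-19:00 (invert busy blocks within the working day).
Kira free: 10:00-11:00, 15:30-17:00, 17:30-19:30.
Vanya ∩ Mei: 17:00-19:00.
Vanya ∩ Mei ∩ Kira: 17:30-19:00.
The longest is 17:30-19:00 at 90 minutes.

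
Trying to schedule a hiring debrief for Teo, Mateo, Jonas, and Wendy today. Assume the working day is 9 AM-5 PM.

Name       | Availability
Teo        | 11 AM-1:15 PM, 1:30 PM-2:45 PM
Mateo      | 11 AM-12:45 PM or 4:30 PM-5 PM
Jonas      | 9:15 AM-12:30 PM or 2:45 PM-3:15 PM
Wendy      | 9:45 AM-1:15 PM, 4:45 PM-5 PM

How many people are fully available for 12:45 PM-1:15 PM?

Teo and Wendy can make the full 12:45-13:15 slot — that's 2.

2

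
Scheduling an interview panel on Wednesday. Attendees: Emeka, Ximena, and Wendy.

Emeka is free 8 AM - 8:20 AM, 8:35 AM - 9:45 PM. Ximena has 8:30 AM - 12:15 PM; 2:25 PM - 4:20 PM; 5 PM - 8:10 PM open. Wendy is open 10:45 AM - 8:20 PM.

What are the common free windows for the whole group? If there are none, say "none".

Emeka ∩ Ximena: 08:35-12:15, 14:25-16:20, 17:00-20:10.
Emeka ∩ Ximena ∩ Wendy: 10:45-12:15, 14:25-16:20, 17:00-20:10.
So the common availability across everyone is 10:45-12:15, 14:25-16:20, 17:00-20:10.

10:45-12:15, 14:25-16:20, 17:00-20:10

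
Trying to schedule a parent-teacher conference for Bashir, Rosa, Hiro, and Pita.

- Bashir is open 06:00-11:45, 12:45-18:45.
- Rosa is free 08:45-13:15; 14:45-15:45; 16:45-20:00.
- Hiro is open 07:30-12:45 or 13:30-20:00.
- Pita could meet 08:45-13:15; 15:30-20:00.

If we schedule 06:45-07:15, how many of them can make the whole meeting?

Bashir can make the full 06:45-07:15 slot — that's 1.

1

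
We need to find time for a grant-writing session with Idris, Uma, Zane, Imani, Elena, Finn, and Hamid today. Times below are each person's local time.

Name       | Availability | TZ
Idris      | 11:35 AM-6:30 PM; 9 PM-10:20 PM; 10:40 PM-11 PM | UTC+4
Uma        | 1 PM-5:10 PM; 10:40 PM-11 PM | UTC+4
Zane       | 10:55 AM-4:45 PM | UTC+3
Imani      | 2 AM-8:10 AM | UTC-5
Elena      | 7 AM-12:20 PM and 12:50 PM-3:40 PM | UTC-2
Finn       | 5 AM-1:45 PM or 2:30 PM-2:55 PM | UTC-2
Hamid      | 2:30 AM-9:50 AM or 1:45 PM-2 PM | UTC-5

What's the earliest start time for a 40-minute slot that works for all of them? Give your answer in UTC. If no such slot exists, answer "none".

Idris in UTC: 07:35-14:30, 17:00-18:20, 18:40-19:00 (subtract 4h to convert from UTC+4).
Uma in UTC: 09:00-13:10, 18:40-19:00 (subtract 4h to convert from UTC+4).
Zane in UTC: 07:55-13:45 (subtract 3h to convert from UTC+3).
Imani in UTC: 07:00-13:10 (add 5h to convert from UTC-5).
Elena in UTC: 09:00-14:20, 14:50-17:40 (add 2h to convert from UTC-2).
Finn in UTC: 07:00-15:45, 16:30-16:55 (add 2h to convert from UTC-2).
Hamid in UTC: 07:30-14:50, 18:45-19:00 (add 5h to convert from UTC-5).
Idris ∩ Uma: 09:00-13:10, 18:40-19:00.
Idris ∩ Uma ∩ Zane: 09:00-13:10.
Idris ∩ Uma ∩ Zane ∩ Imani: 09:00-13:10.
Idris ∩ Uma ∩ Zane ∩ Imani ∩ Elena: 09:00-13:10.
Idris ∩ Uma ∩ Zane ∩ Imani ∩ Elena ∩ Finn: 09:00-13:10.
Idris ∩ Uma ∩ Zane ∩ Imani ∩ Elena ∩ Finn ∩ Hamid: 09:00-13:10.
The first common window of at least 40 minutes is 09:00-13:10, so the earliest start is 09:00.

09:00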